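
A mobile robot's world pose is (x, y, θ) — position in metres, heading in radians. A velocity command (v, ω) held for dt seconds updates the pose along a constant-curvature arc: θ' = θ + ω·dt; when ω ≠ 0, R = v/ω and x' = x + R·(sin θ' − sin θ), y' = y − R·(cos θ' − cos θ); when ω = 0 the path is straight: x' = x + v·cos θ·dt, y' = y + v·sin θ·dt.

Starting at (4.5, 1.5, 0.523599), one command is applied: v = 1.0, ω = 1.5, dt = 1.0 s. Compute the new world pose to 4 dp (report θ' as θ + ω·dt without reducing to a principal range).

(4.7661, 2.3690, 2.0236)

θ' = 0.5236 + 1.5·1.0 = 2.0236
R = v/ω = 1.0/1.5 = 0.6667
x' = 4.5 + 0.6667·(sin 2.0236 − sin 0.5236) = 4.7661
y' = 1.5 − 0.6667·(cos 2.0236 − cos 0.5236) = 2.3690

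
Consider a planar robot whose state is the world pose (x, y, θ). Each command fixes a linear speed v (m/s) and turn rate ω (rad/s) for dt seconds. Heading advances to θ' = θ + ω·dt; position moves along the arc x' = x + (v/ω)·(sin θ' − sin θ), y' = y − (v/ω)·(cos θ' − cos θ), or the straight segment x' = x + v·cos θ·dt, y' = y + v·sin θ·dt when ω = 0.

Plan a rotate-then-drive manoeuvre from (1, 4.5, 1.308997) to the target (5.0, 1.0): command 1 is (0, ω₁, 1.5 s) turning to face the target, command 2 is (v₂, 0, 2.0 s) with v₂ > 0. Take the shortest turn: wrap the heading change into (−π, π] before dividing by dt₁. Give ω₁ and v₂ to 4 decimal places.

ω₁ = -1.3519, v₂ = 2.6575

heading to target = atan2(1−4.5, 5−1) = -0.7188
Δθ = wrap(-0.7188 − 1.3090) = -2.0278; ω₁ = Δθ/dt₁ = -1.3519
distance = √((5−1)² + (1−4.5)²) = 5.3151; v₂ = distance/dt₂ = 2.6575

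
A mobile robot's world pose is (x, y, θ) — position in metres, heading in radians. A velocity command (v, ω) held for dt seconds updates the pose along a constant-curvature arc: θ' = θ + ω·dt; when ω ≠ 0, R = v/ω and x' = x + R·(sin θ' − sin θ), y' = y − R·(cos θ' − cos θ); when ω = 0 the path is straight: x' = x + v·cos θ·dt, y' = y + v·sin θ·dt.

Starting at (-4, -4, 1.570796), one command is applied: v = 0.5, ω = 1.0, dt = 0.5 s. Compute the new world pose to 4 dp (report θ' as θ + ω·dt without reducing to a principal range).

θ' = 1.5708 + 1.0·0.5 = 2.0708
R = v/ω = 0.5/1.0 = 0.5000
x' = -4 + 0.5000·(sin 2.0708 − sin 1.5708) = -4.0612
y' = -4 − 0.5000·(cos 2.0708 − cos 1.5708) = -3.7603

(-4.0612, -3.7603, 2.0708)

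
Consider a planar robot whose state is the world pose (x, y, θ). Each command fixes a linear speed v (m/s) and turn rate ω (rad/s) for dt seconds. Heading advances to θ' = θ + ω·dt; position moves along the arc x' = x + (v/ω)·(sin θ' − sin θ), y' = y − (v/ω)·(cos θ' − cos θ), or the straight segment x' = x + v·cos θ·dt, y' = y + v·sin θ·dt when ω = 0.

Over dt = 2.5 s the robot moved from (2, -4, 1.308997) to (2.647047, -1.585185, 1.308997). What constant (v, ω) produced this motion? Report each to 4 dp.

v = 1.0000, ω = 0.0000

Δθ = 1.308997 − 1.308997 = 0.000000
ω = Δθ/dt = 0.000000/2.5 = 0.0000
ω = 0 → v = (Δx·cos θ + Δy·sin θ)/dt = 1.0000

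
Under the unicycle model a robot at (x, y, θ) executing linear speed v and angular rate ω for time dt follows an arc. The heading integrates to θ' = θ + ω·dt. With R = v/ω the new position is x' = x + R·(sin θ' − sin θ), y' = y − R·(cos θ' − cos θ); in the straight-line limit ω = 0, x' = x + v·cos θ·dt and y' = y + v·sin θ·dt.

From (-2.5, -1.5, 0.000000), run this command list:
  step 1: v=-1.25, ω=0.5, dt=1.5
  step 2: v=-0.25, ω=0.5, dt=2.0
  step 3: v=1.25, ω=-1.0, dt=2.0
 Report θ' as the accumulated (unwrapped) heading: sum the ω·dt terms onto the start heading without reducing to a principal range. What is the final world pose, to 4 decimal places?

(-2.8160, -1.1918, -0.2500)

step 1: θ'=0.7500 (R=-2.5000) → pose (-4.2041, -2.1708, 0.7500)
step 2: θ'=1.7500 (R=-0.5000) → pose (-4.3553, -2.6257, 1.7500)
step 3: θ'=-0.2500 (R=-1.2500) → pose (-2.8160, -1.1918, -0.2500)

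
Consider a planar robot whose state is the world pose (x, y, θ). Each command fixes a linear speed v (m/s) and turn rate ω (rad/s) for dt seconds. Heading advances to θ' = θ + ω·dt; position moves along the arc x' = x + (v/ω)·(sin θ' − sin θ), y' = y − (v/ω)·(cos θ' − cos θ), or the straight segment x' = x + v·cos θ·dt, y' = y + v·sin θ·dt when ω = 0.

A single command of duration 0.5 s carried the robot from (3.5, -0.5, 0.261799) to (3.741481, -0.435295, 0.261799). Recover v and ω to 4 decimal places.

v = 0.5000, ω = 0.0000

Δθ = 0.261799 − 0.261799 = 0.000000
ω = Δθ/dt = 0.000000/0.5 = 0.0000
ω = 0 → v = (Δx·cos θ + Δy·sin θ)/dt = 0.5000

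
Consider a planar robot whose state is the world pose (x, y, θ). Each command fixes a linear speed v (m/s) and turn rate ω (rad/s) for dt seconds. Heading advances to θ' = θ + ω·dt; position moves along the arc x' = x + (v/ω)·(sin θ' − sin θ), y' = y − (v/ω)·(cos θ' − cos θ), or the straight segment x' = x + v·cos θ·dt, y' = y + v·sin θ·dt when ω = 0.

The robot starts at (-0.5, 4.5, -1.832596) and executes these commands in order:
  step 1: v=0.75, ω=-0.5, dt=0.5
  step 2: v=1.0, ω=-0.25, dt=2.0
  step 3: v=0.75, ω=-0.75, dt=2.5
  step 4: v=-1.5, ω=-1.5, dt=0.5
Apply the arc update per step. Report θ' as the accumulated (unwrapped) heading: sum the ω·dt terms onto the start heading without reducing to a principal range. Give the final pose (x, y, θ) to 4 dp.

step 1: θ'=-2.0826 (R=-1.5000) → pose (-0.6411, 4.1536, -2.0826)
step 2: θ'=-2.5826 (R=-4.0000) → pose (-2.0072, 2.7214, -2.5826)
step 3: θ'=-4.4576 (R=-1.0000) → pose (-3.5053, 3.3172, -4.4576)
step 4: θ'=-5.2076 (R=1.0000) → pose (-3.5931, 2.5899, -5.2076)

(-3.5931, 2.5899, -5.2076)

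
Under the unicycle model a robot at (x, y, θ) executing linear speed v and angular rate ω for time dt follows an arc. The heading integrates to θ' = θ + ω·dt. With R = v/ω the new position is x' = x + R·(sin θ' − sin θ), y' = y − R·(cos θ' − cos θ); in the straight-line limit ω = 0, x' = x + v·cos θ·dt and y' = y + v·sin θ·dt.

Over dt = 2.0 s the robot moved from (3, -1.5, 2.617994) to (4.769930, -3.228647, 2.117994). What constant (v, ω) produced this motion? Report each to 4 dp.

Δθ = 2.117994 − 2.617994 = -0.500000
ω = Δθ/dt = -0.500000/2.0 = -0.2500
R = Δx/(sin θ' − sin θ) = 5.0000
v = R·ω = 5.0000·-0.2500 = -1.2500

v = -1.2500, ω = -0.2500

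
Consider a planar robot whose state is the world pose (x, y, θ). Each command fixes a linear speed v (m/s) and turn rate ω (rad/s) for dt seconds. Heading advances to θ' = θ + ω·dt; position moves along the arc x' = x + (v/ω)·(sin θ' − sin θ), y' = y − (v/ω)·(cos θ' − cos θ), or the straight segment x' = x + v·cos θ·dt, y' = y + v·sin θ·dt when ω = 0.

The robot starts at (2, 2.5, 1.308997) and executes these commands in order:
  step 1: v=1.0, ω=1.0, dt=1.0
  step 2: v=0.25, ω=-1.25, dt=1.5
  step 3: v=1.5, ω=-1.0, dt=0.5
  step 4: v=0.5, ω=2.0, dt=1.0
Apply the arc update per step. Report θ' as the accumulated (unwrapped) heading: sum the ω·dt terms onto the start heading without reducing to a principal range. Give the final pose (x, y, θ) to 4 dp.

step 1: θ'=2.3090 (R=1.0000) → pose (1.7738, 3.4318, 2.3090)
step 2: θ'=0.4340 (R=-0.2000) → pose (1.8376, 3.7478, 0.4340)
step 3: θ'=-0.0660 (R=-1.5000) → pose (2.5673, 3.8836, -0.0660)
step 4: θ'=1.9340 (R=0.2500) → pose (2.8175, 4.2219, 1.9340)

(2.8175, 4.2219, 1.9340)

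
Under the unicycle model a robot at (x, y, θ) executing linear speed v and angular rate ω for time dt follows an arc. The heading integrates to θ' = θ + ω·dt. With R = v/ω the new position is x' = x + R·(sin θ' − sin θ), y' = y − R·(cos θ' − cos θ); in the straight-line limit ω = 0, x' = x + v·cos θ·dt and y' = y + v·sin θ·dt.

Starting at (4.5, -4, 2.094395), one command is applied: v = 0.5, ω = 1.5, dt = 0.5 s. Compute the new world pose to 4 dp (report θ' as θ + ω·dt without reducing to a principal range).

(4.3089, -3.8479, 2.8444)

θ' = 2.0944 + 1.5·0.5 = 2.8444
R = v/ω = 0.5/1.5 = 0.3333
x' = 4.5 + 0.3333·(sin 2.8444 − sin 2.0944) = 4.3089
y' = -4 − 0.3333·(cos 2.8444 − cos 2.0944) = -3.8479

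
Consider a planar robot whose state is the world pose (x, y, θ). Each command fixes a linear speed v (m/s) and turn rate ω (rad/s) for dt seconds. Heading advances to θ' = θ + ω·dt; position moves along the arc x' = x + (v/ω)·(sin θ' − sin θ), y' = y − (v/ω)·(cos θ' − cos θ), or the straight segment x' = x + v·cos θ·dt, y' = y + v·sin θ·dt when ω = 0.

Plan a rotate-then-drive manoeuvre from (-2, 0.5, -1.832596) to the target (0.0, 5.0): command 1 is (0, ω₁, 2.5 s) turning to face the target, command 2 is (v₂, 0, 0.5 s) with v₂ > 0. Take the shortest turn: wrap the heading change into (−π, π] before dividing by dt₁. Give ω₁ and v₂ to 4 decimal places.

heading to target = atan2(5−0.5, 0−-2) = 1.1526
Δθ = wrap(1.1526 − -1.8326) = 2.9852; ω₁ = Δθ/dt₁ = 1.1941
distance = √((0−-2)² + (5−0.5)²) = 4.9244; v₂ = distance/dt₂ = 9.8489

ω₁ = 1.1941, v₂ = 9.8489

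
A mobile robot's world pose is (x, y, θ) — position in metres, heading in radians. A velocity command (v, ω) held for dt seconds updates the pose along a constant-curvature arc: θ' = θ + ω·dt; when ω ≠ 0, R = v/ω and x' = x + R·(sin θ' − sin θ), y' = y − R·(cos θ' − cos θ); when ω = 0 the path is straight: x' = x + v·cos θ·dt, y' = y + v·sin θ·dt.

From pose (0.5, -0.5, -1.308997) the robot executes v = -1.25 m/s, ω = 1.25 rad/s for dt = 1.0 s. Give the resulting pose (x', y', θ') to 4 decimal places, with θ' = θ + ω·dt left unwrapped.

(-0.4070, 0.2394, -0.0590)

θ' = -1.3090 + 1.25·1.0 = -0.0590
R = v/ω = -1.25/1.25 = -1.0000
x' = 0.5 + -1.0000·(sin -0.0590 − sin -1.3090) = -0.4070
y' = -0.5 − -1.0000·(cos -0.0590 − cos -1.3090) = 0.2394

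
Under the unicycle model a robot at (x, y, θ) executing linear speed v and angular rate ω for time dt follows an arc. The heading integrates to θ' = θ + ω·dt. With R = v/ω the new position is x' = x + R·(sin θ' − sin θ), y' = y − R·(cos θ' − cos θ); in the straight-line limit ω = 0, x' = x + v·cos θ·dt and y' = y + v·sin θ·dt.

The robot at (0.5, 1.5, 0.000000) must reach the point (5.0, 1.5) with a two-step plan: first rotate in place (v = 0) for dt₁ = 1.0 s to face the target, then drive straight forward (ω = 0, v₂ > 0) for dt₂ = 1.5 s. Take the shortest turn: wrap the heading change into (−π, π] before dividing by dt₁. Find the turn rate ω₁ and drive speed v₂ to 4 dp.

heading to target = atan2(1.5−1.5, 5−0.5) = 0.0000
Δθ = wrap(0.0000 − 0.0000) = 0.0000; ω₁ = Δθ/dt₁ = 0.0000
distance = √((5−0.5)² + (1.5−1.5)²) = 4.5000; v₂ = distance/dt₂ = 3.0000

ω₁ = 0.0000, v₂ = 3.0000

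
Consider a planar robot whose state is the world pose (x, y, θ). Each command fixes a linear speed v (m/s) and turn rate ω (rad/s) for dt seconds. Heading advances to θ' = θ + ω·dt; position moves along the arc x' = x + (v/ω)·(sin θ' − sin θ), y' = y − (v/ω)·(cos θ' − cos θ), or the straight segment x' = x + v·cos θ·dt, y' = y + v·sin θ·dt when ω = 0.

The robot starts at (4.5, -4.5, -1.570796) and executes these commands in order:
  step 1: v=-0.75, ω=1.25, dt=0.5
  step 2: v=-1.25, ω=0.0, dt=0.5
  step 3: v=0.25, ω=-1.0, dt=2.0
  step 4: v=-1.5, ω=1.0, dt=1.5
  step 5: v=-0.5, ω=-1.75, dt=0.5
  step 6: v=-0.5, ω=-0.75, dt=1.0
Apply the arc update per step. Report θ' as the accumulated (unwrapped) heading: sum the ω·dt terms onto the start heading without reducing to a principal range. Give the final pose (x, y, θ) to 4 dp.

step 1: θ'=-0.9458 (R=-0.6000) → pose (4.3866, -4.1489, -0.9458)
step 2: θ'=-0.9458 (straight) → pose (4.0209, -3.6421, -0.9458)
step 3: θ'=-2.9458 (R=-0.2500) → pose (3.8668, -4.0336, -2.9458)
step 4: θ'=-1.4458 (R=-1.5000) → pose (5.0633, -2.3752, -1.4458)
step 5: θ'=-2.3208 (R=0.2857) → pose (5.1377, -2.1449, -2.3208)
step 6: θ'=-3.0708 (R=0.6667) → pose (5.5783, -1.9343, -3.0708)

(5.5783, -1.9343, -3.0708)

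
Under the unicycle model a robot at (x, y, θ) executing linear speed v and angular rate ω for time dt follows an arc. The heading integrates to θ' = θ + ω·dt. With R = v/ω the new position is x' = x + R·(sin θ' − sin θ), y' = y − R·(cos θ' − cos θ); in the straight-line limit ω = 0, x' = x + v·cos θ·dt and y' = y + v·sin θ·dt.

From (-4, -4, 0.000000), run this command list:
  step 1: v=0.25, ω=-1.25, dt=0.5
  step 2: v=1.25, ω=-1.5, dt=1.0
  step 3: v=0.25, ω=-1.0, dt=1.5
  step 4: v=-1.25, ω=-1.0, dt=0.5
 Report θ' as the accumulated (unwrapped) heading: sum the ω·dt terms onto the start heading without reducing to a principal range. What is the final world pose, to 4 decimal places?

step 1: θ'=-0.6250 (R=-0.2000) → pose (-3.8830, -4.0378, -0.6250)
step 2: θ'=-2.1250 (R=-0.8333) → pose (-3.6620, -5.1522, -2.1250)
step 3: θ'=-3.6250 (R=-0.2500) → pose (-3.9907, -5.2420, -3.6250)
step 4: θ'=-4.1250 (R=1.2500) → pose (-3.5313, -5.6560, -4.1250)

(-3.5313, -5.6560, -4.1250)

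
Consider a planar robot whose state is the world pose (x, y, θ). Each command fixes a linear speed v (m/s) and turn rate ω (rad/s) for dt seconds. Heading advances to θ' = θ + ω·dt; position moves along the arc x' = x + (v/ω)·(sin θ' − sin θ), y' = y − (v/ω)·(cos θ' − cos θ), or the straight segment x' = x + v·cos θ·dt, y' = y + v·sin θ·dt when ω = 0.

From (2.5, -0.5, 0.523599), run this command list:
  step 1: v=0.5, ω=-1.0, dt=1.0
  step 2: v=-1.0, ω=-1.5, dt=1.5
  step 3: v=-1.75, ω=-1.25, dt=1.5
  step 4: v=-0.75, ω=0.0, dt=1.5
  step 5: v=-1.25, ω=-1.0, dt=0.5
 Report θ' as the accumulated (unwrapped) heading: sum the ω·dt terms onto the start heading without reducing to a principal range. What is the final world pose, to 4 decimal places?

(5.0111, -2.1428, -5.1014)

step 1: θ'=-0.4764 (R=-0.5000) → pose (2.9793, -0.4887, -0.4764)
step 2: θ'=-2.7264 (R=0.6667) → pose (3.0161, 0.7138, -2.7264)
step 3: θ'=-4.6014 (R=1.4000) → pose (4.9722, -0.4122, -4.6014)
step 4: θ'=-4.6014 (straight) → pose (5.0968, -1.5303, -4.6014)
step 5: θ'=-5.1014 (R=1.2500) → pose (5.0111, -2.1428, -5.1014)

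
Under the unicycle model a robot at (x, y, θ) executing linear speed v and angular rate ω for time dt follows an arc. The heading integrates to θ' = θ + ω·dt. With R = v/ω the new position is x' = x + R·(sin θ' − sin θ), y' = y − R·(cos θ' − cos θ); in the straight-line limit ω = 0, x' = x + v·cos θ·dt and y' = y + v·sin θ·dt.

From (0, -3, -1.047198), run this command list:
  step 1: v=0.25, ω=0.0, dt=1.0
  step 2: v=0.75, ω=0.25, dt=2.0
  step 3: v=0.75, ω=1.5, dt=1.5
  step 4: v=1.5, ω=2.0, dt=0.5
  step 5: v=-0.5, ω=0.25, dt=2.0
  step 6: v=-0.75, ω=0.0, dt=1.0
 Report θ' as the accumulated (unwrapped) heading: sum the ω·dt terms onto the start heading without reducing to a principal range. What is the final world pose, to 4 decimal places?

step 1: θ'=-1.0472 (straight) → pose (0.1250, -3.2165, -1.0472)
step 2: θ'=-0.5472 (R=3.0000) → pose (1.1622, -4.2785, -0.5472)
step 3: θ'=1.7028 (R=0.5000) → pose (1.9180, -3.7857, 1.7028)
step 4: θ'=2.7028 (R=0.7500) → pose (1.4931, -3.2054, 2.7028)
step 5: θ'=3.2028 (R=-2.0000) → pose (2.4652, -3.3912, 3.2028)
step 6: θ'=3.2028 (straight) → pose (3.2138, -3.3453, 3.2028)

(3.2138, -3.3453, 3.2028)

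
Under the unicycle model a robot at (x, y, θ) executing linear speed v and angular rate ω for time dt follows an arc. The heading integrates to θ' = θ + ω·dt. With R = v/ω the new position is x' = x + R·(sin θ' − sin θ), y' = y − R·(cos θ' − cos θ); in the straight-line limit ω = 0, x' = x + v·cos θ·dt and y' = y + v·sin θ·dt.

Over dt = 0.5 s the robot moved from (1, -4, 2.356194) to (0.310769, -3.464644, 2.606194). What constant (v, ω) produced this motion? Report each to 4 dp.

v = 1.7500, ω = 0.5000

Δθ = 2.606194 − 2.356194 = 0.250000
ω = Δθ/dt = 0.250000/0.5 = 0.5000
R = Δx/(sin θ' − sin θ) = 3.5000
v = R·ω = 3.5000·0.5000 = 1.7500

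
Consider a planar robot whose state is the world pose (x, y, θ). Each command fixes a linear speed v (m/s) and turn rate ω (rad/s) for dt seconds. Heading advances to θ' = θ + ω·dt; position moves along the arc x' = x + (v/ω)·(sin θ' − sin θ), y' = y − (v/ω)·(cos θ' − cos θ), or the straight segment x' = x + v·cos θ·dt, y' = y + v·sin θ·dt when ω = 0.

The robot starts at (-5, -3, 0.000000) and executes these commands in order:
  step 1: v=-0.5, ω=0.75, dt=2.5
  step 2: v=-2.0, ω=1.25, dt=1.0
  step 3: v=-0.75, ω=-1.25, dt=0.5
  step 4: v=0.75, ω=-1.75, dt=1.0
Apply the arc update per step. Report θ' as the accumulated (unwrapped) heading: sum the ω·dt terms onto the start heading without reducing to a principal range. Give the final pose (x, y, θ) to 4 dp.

step 1: θ'=1.8750 (R=-0.6667) → pose (-5.6361, -3.8664, 1.8750)
step 2: θ'=3.1250 (R=-1.6000) → pose (-4.1361, -4.9869, 3.1250)
step 3: θ'=2.5000 (R=0.6000) → pose (-3.7869, -5.1061, 2.5000)
step 4: θ'=0.7500 (R=-0.4286) → pose (-3.8226, -4.4492, 0.7500)

(-3.8226, -4.4492, 0.7500)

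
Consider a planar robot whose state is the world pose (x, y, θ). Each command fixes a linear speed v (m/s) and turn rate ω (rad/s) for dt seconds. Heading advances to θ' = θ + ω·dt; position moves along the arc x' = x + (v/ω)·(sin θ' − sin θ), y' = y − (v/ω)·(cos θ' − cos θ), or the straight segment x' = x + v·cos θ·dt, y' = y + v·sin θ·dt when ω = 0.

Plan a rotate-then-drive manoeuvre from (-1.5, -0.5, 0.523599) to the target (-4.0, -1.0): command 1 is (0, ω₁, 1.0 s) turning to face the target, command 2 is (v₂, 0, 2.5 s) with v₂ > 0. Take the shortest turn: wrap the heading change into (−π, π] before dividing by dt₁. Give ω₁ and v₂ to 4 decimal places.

heading to target = atan2(-1−-0.5, -4−-1.5) = -2.9442
Δθ = wrap(-2.9442 − 0.5236) = 2.8154; ω₁ = Δθ/dt₁ = 2.8154
distance = √((-4−-1.5)² + (-1−-0.5)²) = 2.5495; v₂ = distance/dt₂ = 1.0198

ω₁ = 2.8154, v₂ = 1.0198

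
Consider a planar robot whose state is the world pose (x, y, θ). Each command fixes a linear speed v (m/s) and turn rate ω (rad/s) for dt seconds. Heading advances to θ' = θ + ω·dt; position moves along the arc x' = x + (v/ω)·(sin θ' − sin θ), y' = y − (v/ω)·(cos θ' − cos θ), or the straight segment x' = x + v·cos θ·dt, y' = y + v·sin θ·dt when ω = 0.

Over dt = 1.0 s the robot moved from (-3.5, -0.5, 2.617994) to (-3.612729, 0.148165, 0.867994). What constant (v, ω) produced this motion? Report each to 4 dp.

v = 0.7500, ω = -1.7500

Δθ = 0.867994 − 2.617994 = -1.750000
ω = Δθ/dt = -1.750000/1.0 = -1.7500
R = −Δy/(cos θ' − cos θ) = -0.4286
v = R·ω = -0.4286·-1.7500 = 0.7500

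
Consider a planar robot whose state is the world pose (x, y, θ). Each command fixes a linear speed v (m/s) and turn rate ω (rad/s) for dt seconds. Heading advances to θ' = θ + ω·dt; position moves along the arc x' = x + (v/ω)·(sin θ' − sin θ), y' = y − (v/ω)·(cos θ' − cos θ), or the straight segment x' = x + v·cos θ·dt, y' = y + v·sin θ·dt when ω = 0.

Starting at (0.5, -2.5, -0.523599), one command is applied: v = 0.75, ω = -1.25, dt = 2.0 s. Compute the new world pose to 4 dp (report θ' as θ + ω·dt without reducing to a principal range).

θ' = -0.5236 + -1.25·2.0 = -3.0236
R = v/ω = 0.75/-1.25 = -0.6000
x' = 0.5 + -0.6000·(sin -3.0236 − sin -0.5236) = 0.2706
y' = -2.5 − -0.6000·(cos -3.0236 − cos -0.5236) = -3.6154

(0.2706, -3.6154, -3.0236)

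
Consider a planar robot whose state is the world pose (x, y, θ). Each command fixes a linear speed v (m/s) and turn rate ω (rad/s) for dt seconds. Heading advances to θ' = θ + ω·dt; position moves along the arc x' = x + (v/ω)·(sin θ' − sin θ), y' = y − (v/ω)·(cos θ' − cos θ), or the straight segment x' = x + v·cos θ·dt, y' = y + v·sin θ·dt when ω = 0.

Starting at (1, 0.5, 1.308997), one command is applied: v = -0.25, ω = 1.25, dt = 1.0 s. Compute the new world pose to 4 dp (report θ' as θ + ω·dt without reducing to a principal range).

(1.0831, 0.2812, 2.5590)

θ' = 1.3090 + 1.25·1.0 = 2.5590
R = v/ω = -0.25/1.25 = -0.2000
x' = 1 + -0.2000·(sin 2.5590 − sin 1.3090) = 1.0831
y' = 0.5 − -0.2000·(cos 2.5590 − cos 1.3090) = 0.2812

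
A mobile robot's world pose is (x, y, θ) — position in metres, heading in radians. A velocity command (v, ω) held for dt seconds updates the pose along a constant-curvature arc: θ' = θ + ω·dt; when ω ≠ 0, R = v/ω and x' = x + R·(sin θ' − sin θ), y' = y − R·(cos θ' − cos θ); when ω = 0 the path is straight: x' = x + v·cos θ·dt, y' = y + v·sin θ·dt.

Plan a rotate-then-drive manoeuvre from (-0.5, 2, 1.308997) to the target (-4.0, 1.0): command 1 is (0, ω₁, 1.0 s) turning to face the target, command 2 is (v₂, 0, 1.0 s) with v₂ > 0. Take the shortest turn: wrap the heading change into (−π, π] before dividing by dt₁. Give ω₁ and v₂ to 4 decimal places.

heading to target = atan2(1−2, -4−-0.5) = -2.8633
Δθ = wrap(-2.8633 − 1.3090) = 2.1109; ω₁ = Δθ/dt₁ = 2.1109
distance = √((-4−-0.5)² + (1−2)²) = 3.6401; v₂ = distance/dt₂ = 3.6401

ω₁ = 2.1109, v₂ = 3.6401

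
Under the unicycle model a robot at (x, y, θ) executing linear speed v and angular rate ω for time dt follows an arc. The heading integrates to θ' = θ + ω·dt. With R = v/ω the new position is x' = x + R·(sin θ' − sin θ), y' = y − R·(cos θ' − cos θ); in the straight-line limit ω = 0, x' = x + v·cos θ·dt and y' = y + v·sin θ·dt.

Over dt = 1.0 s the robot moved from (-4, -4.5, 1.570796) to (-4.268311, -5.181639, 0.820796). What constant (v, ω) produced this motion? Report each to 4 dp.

v = -0.7500, ω = -0.7500

Δθ = 0.820796 − 1.570796 = -0.750000
ω = Δθ/dt = -0.750000/1.0 = -0.7500
R = −Δy/(cos θ' − cos θ) = 1.0000
v = R·ω = 1.0000·-0.7500 = -0.7500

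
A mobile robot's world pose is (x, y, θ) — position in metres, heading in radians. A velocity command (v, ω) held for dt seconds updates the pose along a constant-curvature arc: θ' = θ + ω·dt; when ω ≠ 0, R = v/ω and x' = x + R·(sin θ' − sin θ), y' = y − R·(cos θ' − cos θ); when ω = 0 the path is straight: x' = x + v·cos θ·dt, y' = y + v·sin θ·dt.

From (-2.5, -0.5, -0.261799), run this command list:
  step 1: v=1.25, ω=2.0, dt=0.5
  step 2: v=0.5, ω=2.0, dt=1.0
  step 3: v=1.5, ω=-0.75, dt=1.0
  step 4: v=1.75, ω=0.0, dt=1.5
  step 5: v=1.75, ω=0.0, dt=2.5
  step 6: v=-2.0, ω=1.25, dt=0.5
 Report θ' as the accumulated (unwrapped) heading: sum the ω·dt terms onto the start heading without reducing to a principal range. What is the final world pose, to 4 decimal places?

(-5.2127, 6.7508, 2.6132)

step 1: θ'=0.7382 (R=0.6250) → pose (-1.9176, -0.3586, 0.7382)
step 2: θ'=2.7382 (R=0.2500) → pose (-1.9877, 0.0563, 2.7382)
step 3: θ'=1.9882 (R=-2.0000) → pose (-3.0310, 1.0849, 1.9882)
step 4: θ'=1.9882 (straight) → pose (-4.0951, 3.4846, 1.9882)
step 5: θ'=1.9882 (straight) → pose (-5.8687, 7.4840, 1.9882)
step 6: θ'=2.6132 (R=-1.6000) → pose (-5.2127, 6.7508, 2.6132)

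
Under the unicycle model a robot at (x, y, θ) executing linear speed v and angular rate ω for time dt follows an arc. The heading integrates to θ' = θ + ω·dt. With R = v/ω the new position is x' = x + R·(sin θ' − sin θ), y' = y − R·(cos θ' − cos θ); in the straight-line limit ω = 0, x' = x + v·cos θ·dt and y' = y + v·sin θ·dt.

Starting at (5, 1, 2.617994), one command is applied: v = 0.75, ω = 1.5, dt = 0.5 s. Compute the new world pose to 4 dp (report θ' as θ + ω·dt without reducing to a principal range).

θ' = 2.6180 + 1.5·0.5 = 3.3680
R = v/ω = 0.75/1.5 = 0.5000
x' = 5 + 0.5000·(sin 3.3680 − sin 2.6180) = 4.6378
y' = 1 − 0.5000·(cos 3.3680 − cos 2.6180) = 1.0542

(4.6378, 1.0542, 3.3680)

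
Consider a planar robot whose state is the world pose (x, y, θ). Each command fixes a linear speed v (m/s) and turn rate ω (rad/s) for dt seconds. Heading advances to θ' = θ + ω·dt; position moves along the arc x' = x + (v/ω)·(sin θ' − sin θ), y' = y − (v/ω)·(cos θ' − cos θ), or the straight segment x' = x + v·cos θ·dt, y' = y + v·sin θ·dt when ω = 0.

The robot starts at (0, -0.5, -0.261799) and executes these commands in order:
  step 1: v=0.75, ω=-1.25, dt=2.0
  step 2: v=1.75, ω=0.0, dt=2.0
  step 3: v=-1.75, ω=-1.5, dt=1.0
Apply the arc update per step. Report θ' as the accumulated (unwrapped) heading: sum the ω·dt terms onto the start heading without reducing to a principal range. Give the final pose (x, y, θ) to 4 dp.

(-1.7007, -3.5098, -4.2618)

step 1: θ'=-2.7618 (R=-0.6000) → pose (0.0671, -1.6368, -2.7618)
step 2: θ'=-2.7618 (straight) → pose (-3.1834, -2.9344, -2.7618)
step 3: θ'=-4.2618 (R=1.1667) → pose (-1.7007, -3.5098, -4.2618)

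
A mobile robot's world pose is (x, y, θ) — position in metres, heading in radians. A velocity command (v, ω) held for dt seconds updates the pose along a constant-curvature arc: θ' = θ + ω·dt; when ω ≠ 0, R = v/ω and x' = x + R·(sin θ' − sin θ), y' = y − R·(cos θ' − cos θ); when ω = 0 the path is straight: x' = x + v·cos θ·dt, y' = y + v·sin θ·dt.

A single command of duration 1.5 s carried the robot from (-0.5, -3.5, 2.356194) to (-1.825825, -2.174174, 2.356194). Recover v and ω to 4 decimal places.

v = 1.2500, ω = 0.0000

Δθ = 2.356194 − 2.356194 = 0.000000
ω = Δθ/dt = 0.000000/1.5 = 0.0000
ω = 0 → v = (Δx·cos θ + Δy·sin θ)/dt = 1.2500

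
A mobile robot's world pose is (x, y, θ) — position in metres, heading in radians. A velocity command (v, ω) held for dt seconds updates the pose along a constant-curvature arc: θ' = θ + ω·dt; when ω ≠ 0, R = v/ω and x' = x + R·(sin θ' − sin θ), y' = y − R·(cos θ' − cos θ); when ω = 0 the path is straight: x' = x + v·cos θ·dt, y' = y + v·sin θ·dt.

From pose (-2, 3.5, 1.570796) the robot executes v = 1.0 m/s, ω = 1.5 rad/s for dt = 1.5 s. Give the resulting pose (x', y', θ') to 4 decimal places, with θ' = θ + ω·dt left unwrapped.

θ' = 1.5708 + 1.5·1.5 = 3.8208
R = v/ω = 1.0/1.5 = 0.6667
x' = -2 + 0.6667·(sin 3.8208 − sin 1.5708) = -3.0854
y' = 3.5 − 0.6667·(cos 3.8208 − cos 1.5708) = 4.0187

(-3.0854, 4.0187, 3.8208)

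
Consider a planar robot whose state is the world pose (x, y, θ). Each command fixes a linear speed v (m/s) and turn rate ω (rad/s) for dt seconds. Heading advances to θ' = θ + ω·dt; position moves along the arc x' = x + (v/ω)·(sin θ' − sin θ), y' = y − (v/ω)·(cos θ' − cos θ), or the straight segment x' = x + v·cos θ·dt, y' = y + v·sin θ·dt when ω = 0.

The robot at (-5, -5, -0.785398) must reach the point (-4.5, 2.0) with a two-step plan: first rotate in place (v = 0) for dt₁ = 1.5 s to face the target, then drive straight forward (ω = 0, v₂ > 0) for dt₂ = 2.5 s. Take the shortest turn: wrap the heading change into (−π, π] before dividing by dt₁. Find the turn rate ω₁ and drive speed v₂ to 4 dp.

ω₁ = 1.5233, v₂ = 2.8071

heading to target = atan2(2−-5, -4.5−-5) = 1.4995
Δθ = wrap(1.4995 − -0.7854) = 2.2849; ω₁ = Δθ/dt₁ = 1.5233
distance = √((-4.5−-5)² + (2−-5)²) = 7.0178; v₂ = distance/dt₂ = 2.8071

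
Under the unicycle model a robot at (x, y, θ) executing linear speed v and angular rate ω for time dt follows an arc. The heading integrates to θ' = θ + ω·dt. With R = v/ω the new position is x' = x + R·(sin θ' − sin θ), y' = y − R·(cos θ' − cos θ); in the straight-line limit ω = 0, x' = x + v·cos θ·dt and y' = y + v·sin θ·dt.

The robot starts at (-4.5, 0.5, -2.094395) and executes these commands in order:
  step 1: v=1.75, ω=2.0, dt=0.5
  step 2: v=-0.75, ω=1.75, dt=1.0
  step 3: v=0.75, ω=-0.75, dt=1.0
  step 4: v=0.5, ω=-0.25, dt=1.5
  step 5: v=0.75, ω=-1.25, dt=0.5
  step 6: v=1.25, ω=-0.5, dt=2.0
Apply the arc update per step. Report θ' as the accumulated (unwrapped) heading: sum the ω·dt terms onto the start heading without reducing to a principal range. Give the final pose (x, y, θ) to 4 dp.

(-3.5366, -2.8565, -2.0944)

step 1: θ'=-1.0944 (R=0.8750) → pose (-4.5198, -0.3388, -1.0944)
step 2: θ'=0.6556 (R=-0.4286) → pose (-5.1619, -0.1956, 0.6556)
step 3: θ'=-0.0944 (R=-1.0000) → pose (-4.4580, 0.0073, -0.0944)
step 4: θ'=-0.4694 (R=-2.0000) → pose (-3.7418, -0.2001, -0.4694)
step 5: θ'=-1.0944 (R=-0.6000) → pose (-3.4801, -0.4601, -1.0944)
step 6: θ'=-2.0944 (R=-2.5000) → pose (-3.5366, -2.8565, -2.0944)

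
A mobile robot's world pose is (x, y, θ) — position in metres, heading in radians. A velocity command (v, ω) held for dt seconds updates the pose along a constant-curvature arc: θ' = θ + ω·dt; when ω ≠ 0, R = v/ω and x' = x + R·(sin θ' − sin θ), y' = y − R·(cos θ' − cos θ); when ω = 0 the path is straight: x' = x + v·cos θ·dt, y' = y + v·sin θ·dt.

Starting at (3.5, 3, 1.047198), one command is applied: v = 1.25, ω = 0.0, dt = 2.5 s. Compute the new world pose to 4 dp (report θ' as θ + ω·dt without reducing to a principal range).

θ' = 1.0472 + 0.0·2.5 = 1.0472
ω = 0 → straight: x' = 3.5 + 1.25·cos(1.0472)·2.5 = 5.0625
y' = 3 + 1.25·sin(1.0472)·2.5 = 5.7063

(5.0625, 5.7063, 1.0472)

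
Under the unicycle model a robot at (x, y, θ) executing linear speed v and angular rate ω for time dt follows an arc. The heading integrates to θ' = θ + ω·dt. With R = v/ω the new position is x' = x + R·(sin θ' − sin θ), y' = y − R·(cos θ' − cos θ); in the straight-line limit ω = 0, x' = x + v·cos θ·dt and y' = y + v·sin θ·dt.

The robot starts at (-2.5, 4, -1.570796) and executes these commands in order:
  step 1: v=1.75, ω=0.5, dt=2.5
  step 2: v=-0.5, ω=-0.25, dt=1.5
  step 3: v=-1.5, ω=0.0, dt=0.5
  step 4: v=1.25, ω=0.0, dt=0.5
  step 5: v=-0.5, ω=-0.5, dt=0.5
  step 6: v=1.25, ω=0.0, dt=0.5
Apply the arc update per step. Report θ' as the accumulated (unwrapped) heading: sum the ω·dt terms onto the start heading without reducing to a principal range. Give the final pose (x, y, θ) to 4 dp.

step 1: θ'=-0.3208 (R=3.5000) → pose (-0.1036, 0.6786, -0.3208)
step 2: θ'=-0.6958 (R=2.0000) → pose (-0.7550, 1.0414, -0.6958)
step 3: θ'=-0.6958 (straight) → pose (-1.3306, 1.5222, -0.6958)
step 4: θ'=-0.6958 (straight) → pose (-0.8509, 1.1216, -0.6958)
step 5: θ'=-0.9458 (R=1.0000) → pose (-1.0209, 1.3040, -0.9458)
step 6: θ'=-0.9458 (straight) → pose (-0.6552, 0.7972, -0.9458)

(-0.6552, 0.7972, -0.9458)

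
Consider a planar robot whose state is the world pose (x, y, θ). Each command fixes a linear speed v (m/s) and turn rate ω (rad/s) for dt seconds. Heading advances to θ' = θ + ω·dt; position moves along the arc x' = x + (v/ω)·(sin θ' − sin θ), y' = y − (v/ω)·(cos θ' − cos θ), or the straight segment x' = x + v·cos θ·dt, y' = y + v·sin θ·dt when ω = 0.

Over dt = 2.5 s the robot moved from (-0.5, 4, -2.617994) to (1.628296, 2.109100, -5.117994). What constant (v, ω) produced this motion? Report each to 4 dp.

v = -1.5000, ω = -1.0000

Δθ = -5.117994 − -2.617994 = -2.500000
ω = Δθ/dt = -2.500000/2.5 = -1.0000
R = Δx/(sin θ' − sin θ) = 1.5000
v = R·ω = 1.5000·-1.0000 = -1.5000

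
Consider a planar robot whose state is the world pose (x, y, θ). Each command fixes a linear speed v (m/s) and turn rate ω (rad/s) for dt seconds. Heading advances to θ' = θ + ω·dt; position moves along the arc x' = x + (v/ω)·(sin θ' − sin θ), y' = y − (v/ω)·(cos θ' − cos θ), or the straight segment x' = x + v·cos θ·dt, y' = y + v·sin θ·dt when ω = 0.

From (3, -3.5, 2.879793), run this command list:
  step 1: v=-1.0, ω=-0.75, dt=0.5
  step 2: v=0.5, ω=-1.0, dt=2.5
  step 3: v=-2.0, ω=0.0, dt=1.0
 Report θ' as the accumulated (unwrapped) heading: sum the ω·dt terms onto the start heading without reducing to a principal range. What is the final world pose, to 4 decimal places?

step 1: θ'=2.5048 (R=1.3333) → pose (3.4477, -3.7159, 2.5048)
step 2: θ'=0.0048 (R=-0.5000) → pose (3.7427, -2.8139, 0.0048)
step 3: θ'=0.0048 (straight) → pose (1.7427, -2.8235, 0.0048)

(1.7427, -2.8235, 0.0048)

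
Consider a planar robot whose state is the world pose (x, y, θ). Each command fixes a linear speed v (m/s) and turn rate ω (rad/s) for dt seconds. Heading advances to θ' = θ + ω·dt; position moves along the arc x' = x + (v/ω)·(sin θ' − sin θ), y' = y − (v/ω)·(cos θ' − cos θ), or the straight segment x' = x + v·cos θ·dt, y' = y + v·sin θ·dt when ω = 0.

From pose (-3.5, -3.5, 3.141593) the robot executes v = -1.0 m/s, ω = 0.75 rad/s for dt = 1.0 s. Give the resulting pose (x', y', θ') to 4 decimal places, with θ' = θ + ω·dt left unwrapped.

(-2.5911, -3.1423, 3.8916)

θ' = 3.1416 + 0.75·1.0 = 3.8916
R = v/ω = -1.0/0.75 = -1.3333
x' = -3.5 + -1.3333·(sin 3.8916 − sin 3.1416) = -2.5911
y' = -3.5 − -1.3333·(cos 3.8916 − cos 3.1416) = -3.1423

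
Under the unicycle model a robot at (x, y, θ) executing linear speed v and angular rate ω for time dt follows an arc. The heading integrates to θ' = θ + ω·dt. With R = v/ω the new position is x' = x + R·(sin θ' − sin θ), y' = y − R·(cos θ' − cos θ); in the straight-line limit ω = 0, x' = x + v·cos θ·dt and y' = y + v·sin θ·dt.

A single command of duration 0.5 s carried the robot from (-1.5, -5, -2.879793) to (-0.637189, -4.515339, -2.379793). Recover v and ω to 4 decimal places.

Δθ = -2.379793 − -2.879793 = 0.500000
ω = Δθ/dt = 0.500000/0.5 = 1.0000
R = Δx/(sin θ' − sin θ) = -2.0000
v = R·ω = -2.0000·1.0000 = -2.0000

v = -2.0000, ω = 1.0000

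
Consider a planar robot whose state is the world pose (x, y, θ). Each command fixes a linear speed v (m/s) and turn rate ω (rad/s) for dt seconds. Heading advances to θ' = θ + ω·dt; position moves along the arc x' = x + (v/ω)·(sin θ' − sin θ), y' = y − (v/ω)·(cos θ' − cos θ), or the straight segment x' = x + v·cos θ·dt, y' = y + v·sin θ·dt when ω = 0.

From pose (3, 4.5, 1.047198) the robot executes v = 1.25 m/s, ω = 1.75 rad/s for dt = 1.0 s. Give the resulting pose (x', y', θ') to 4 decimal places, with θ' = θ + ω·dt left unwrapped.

θ' = 1.0472 + 1.75·1.0 = 2.7972
R = v/ω = 1.25/1.75 = 0.7143
x' = 3 + 0.7143·(sin 2.7972 − sin 1.0472) = 2.6226
y' = 4.5 − 0.7143·(cos 2.7972 − cos 1.0472) = 5.5295

(2.6226, 5.5295, 2.7972)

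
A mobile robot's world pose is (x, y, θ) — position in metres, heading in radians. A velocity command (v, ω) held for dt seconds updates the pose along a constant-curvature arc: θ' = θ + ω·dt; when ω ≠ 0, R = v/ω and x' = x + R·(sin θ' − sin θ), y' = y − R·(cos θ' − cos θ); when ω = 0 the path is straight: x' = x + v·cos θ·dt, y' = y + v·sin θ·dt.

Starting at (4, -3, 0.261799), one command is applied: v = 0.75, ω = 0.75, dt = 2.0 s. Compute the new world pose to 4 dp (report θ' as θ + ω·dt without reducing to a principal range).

(4.7230, -1.8442, 1.7618)

θ' = 0.2618 + 0.75·2.0 = 1.7618
R = v/ω = 0.75/0.75 = 1.0000
x' = 4 + 1.0000·(sin 1.7618 − sin 0.2618) = 4.7230
y' = -3 − 1.0000·(cos 1.7618 − cos 0.2618) = -1.8442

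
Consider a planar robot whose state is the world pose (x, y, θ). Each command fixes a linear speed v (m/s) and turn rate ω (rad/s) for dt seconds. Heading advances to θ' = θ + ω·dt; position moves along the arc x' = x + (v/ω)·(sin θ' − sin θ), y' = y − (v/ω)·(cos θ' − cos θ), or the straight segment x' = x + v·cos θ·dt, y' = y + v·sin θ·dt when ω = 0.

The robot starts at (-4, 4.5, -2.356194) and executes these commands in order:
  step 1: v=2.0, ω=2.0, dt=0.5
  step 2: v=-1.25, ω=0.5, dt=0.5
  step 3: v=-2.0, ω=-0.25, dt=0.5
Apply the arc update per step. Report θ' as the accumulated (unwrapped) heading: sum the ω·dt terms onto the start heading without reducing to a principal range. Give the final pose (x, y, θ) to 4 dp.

(-4.8687, 5.0873, -1.2312)

step 1: θ'=-1.3562 (R=1.0000) → pose (-4.2700, 3.5799, -1.3562)
step 2: θ'=-1.1062 (R=-2.5000) → pose (-4.4776, 4.1677, -1.1062)
step 3: θ'=-1.2312 (R=8.0000) → pose (-4.8687, 5.0873, -1.2312)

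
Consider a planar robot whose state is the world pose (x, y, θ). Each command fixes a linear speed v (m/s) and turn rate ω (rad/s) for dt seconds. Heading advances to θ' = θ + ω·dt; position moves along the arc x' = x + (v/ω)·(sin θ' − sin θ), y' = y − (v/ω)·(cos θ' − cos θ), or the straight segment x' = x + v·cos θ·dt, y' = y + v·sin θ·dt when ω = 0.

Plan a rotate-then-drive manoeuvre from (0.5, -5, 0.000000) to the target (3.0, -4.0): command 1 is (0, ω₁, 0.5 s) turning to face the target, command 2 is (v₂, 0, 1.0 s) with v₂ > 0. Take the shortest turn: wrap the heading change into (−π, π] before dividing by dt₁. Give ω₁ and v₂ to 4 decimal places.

heading to target = atan2(-4−-5, 3−0.5) = 0.3805
Δθ = wrap(0.3805 − 0.0000) = 0.3805; ω₁ = Δθ/dt₁ = 0.7610
distance = √((3−0.5)² + (-4−-5)²) = 2.6926; v₂ = distance/dt₂ = 2.6926

ω₁ = 0.7610, v₂ = 2.6926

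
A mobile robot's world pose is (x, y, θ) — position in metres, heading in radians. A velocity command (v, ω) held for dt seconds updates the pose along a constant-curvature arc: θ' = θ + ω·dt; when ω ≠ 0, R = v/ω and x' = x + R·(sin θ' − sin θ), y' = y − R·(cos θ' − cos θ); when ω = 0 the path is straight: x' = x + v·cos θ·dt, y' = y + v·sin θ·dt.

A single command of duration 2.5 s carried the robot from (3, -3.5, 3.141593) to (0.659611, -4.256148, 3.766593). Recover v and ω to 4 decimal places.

v = 1.0000, ω = 0.2500

Δθ = 3.766593 − 3.141593 = 0.625000
ω = Δθ/dt = 0.625000/2.5 = 0.2500
R = Δx/(sin θ' − sin θ) = 4.0000
v = R·ω = 4.0000·0.2500 = 1.0000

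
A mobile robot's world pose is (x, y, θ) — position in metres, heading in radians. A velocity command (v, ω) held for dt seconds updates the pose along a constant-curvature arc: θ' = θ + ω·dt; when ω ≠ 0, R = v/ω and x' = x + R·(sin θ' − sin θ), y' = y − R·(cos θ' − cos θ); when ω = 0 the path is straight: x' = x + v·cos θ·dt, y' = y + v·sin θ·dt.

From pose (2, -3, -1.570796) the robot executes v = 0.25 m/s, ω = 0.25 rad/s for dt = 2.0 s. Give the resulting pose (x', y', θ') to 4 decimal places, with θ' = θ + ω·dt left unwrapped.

θ' = -1.5708 + 0.25·2.0 = -1.0708
R = v/ω = 0.25/0.25 = 1.0000
x' = 2 + 1.0000·(sin -1.0708 − sin -1.5708) = 2.1224
y' = -3 − 1.0000·(cos -1.0708 − cos -1.5708) = -3.4794

(2.1224, -3.4794, -1.0708)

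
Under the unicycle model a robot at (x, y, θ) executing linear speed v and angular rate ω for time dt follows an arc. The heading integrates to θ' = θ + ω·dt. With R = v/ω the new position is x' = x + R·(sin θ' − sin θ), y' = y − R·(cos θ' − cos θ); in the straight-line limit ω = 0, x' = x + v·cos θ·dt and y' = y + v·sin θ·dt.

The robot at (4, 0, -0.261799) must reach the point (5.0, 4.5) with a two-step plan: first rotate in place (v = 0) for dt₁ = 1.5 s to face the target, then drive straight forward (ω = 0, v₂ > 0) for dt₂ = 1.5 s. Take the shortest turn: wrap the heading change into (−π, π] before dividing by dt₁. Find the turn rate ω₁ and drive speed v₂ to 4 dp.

ω₁ = 1.0760, v₂ = 3.0732

heading to target = atan2(4.5−0, 5−4) = 1.3521
Δθ = wrap(1.3521 − -0.2618) = 1.6139; ω₁ = Δθ/dt₁ = 1.0760
distance = √((5−4)² + (4.5−0)²) = 4.6098; v₂ = distance/dt₂ = 3.0732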